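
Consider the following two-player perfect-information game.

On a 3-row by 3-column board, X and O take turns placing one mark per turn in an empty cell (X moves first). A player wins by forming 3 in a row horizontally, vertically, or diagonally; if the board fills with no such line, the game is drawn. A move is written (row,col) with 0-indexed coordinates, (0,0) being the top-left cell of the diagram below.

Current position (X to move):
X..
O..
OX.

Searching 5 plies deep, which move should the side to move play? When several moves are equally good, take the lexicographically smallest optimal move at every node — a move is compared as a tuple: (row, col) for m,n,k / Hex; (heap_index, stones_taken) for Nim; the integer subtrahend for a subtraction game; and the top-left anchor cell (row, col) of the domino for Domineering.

ply 1, X at X../O../OX. | (0,1)=+1→XX./O../OX.*; (0,2)=+1→X.X/O../OX.; (1,1)=+1→X../OX./OX.; (1,2)=+1→X../O.X/OX.; (2,2)=-1→X../O../OXX
ply 2, O at XX./O../OX. | (0,2)=-1→XXO/O../OX.*; (1,1)=-1→XX./OO./OX.; (1,2)=-1→XX./O.O/OX.; (2,2)=-1→XX./O../OXO
ply 3, X at XXO/O../OX. | (1,1)=+1→XXO/OX./OX.*; (1,2)=-1→XXO/O.X/OX.; (2,2)=-1→XXO/O../OXX
ply 4: XXO/OX./OX. is terminal -1 (O); from X../O../OX. depth 5

X's best at [X../O../OX.]: (0,1)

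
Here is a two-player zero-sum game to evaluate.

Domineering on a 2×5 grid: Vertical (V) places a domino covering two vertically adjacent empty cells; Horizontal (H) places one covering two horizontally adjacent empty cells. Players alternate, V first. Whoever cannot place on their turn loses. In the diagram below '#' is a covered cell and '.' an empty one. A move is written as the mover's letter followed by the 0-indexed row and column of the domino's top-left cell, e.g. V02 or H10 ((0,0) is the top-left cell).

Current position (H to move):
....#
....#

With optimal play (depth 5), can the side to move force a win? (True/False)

[....#/....#] H move#1: H00:-1/##..#/....#, H01:+1/.##.#/....#*, H02:-1/..###/....#, H10:-1/....#/##..#, H11:+1/....#/.##.#, H12:-1/....#/..###
[.##.#/....#] V move#2: V00:-1/###.#/#...#*, V03:-1/.####/...##
[###.#/#...#] H move#3: H11:-1/###.#/###.#, H12:+1/###.#/#.###*
[###.#/#.###] end (terminal -1, V#4); searched ....#/....# to 5

H winning at [....#/....#]: True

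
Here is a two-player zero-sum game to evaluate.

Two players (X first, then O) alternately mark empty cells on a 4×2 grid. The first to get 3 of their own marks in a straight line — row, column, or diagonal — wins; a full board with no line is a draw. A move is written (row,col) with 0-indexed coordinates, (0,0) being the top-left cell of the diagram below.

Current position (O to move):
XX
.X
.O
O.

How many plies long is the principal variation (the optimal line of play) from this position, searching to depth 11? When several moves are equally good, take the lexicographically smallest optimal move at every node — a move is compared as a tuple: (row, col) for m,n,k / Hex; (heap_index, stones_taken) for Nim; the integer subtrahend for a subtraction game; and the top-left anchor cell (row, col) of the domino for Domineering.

ply 1, O at XX/.X/.O/O. | (1,0)=+0→XX/OX/.O/O.*; (2,0)=+0→XX/.X/OO/O.; (3,1)=+0→XX/.X/.O/OO
ply 2, X at XX/OX/.O/O. | (2,0)=+0→XX/OX/XO/O.*; (3,1)=-1→XX/OX/.O/OX
ply 3, O at XX/OX/XO/O. | (3,1)=+0→XX/OX/XO/OO*
ply 4: XX/OX/XO/OO is terminal +0 (X); from XX/.X/.O/O. depth 11

PV length from [XX/.X/.O/O.]: 3 plies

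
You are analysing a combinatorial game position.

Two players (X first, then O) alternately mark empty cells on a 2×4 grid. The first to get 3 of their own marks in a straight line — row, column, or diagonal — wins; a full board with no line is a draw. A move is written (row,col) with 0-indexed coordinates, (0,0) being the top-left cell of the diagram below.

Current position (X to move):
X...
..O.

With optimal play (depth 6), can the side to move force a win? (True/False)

X winning at [X.../..O.]: False

ply 1, X at X.../..O. | (0,1)=+0→XX../..O.*; (0,2)=+0→X.X./..O.; (0,3)=-1→X..X/..O.; (1,0)=+0→X.../X.O.; (1,1)=+0→X.../.XO.; (1,3)=+0→X.../..OX
ply 2, O at XX../..O. | (0,2)=+0→XXO./..O.*; (0,3)=-1→XX.O/..O.; (1,0)=-1→XX../O.O.; (1,1)=-1→XX../.OO.; (1,3)=-1→XX../..OO
ply 3, X at XXO./..O. | (0,3)=-1→XXOX/..O.; (1,0)=+0→XXO./X.O.*; (1,1)=+0→XXO./.XO.; (1,3)=+0→XXO./..OX
ply 4, O at XXO./X.O. | (0,3)=+0→XXOO/X.O.*; (1,1)=+0→XXO./XOO.; (1,3)=+0→XXO./X.OO
ply 5, X at XXOO/X.O. | (1,1)=+0→XXOO/XXO.*; (1,3)=+0→XXOO/X.OX
ply 6, O at XXOO/XXO. | (1,3)=+0→XXOO/XXOO*
ply 7: XXOO/XXOO is terminal +0 (X); from X.../..O. depth 6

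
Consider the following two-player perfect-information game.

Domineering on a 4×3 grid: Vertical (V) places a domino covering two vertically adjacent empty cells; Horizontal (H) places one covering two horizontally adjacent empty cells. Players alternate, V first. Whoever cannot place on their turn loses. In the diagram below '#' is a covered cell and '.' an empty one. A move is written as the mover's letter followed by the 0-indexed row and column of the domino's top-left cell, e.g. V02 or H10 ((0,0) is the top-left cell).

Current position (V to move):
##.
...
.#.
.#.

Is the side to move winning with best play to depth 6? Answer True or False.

V winning at [##./.../.#./.#.]: True

ply 1, V at ##./.../.#./.#. | V02=+1→###/..#/.#./.#.*; V10=+1→##./#../##./.#.; V12=+1→##./..#/.##/.#.; V20=+1→##./.../##./##.; V22=+1→##./.../.##/.##
ply 2, H at ###/..#/.#./.#. | H10=-1→###/###/.#./.#.*
ply 3, V at ###/###/.#./.#. | V20=+1→###/###/##./##.*; V22=+1→###/###/.##/.##
ply 4: ###/###/##./##. is terminal -1 (H); from ##./.../.#./.#. depth 6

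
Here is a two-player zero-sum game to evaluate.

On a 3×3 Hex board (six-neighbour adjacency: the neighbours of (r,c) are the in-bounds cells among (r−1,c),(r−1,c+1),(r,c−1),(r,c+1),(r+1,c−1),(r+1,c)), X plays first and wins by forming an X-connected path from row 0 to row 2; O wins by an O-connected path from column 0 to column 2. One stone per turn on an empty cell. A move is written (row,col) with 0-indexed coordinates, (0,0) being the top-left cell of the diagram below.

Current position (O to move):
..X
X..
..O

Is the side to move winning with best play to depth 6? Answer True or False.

O winning at [..X/X../..O]: False

p1 O@[..X/X../..O]: (0,0)[O.X/X../..O]-1* (0,1)[.OX/X../..O]-1 (1,1)[..X/XO./..O]-1 (1,2)[..X/X.O/..O]-1 (2,0)[..X/X../O.O]-1 (2,1)[..X/X../.OO]-1
p2 X@[O.X/X../..O]: (0,1)[OXX/X../..O]+1* (1,1)[O.X/XX./..O]+1 (1,2)[O.X/X.X/..O]+1 (2,0)[O.X/X../X.O]+1 (2,1)[O.X/X../.XO]+1
p3 O@[OXX/X../..O]: (1,1)[OXX/XO./..O]-1* (1,2)[OXX/X.O/..O]-1 (2,0)[OXX/X../O.O]-1 (2,1)[OXX/X../.OO]-1
p4 X@[OXX/XO./..O]: (1,2)[OXX/XOX/..O]+1* (2,0)[OXX/XO./X.O]+1 (2,1)[OXX/XO./.XO]+1
p5 O@[OXX/XOX/..O]: (2,0)[OXX/XOX/O.O]-1* (2,1)[OXX/XOX/.OO]-1
p6 X@[OXX/XOX/O.O]: (2,1)[OXX/XOX/OXO]+1*
p7 O@[OXX/XOX/OXO] terminal -1; root [..X/X../..O] d6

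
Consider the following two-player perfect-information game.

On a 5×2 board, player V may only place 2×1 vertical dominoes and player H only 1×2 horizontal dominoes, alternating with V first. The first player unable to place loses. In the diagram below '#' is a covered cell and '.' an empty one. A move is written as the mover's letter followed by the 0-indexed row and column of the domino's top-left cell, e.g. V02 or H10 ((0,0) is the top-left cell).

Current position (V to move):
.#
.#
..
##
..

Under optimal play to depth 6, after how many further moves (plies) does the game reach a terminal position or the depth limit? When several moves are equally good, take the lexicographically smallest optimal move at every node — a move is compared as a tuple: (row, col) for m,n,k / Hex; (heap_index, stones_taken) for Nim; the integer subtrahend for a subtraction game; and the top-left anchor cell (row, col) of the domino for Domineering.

[.#/.#/../##/..] V move#1: V00:-1/##/##/../##/..*, V10:-1/.#/##/#./##/..
[##/##/../##/..] H move#2: H20:+1/##/##/##/##/..*, H40:+1/##/##/../##/##
[##/##/##/##/..] end (terminal -1, V#3); searched .#/.#/../##/.. to 6

PV length from [.#/.#/../##/..]: 2 plies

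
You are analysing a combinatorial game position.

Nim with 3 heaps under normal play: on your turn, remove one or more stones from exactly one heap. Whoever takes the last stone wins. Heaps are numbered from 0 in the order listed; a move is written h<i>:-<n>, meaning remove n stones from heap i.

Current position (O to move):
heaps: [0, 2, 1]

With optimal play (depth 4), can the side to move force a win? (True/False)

O winning at [(0,2,1)]: True

p1 O@[(0,2,1)]: h1:-1[(0,1,1)]+1* h1:-2[(0,0,1)]-1 h2:-1[(0,2,0)]-1
p2 X@[(0,1,1)]: h1:-1[(0,0,1)]-1* h2:-1[(0,1,0)]-1
p3 O@[(0,0,1)]: h2:-1[(0,0,0)]+1*
p4 X@[(0,0,0)] terminal -1; root [(0,2,1)] d4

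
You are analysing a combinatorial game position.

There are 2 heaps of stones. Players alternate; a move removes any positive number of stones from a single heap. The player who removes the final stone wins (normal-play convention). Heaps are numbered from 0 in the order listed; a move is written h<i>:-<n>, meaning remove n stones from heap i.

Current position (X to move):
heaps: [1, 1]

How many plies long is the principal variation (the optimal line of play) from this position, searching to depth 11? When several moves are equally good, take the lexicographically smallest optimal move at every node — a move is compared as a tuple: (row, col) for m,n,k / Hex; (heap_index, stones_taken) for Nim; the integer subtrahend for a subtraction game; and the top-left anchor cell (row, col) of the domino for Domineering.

PV length from [(1,1)]: 2 plies

[(1,1)] X move#1: h0:-1:-1/(0,1)*, h1:-1:-1/(1,0)
[(0,1)] O move#2: h1:-1:+1/(0,0)*
[(0,0)] end (terminal -1, X#3); searched (1,1) to 11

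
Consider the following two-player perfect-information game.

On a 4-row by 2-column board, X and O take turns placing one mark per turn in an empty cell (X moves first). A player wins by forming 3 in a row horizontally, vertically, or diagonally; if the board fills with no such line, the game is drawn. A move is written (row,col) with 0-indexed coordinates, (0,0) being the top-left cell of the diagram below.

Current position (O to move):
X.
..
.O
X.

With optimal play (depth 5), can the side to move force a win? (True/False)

O winning at [X./../.O/X.]: True

[X./../.O/X.] O move#1: (0,1):+0/XO/../.O/X., (1,0):+0/X./O./.O/X., (1,1):+1/X./.O/.O/X.*, (2,0):+0/X./../OO/X., (3,1):+0/X./../.O/XO
[X./.O/.O/X.] X move#2: (0,1):-1/XX/.O/.O/X.*, (1,0):-1/X./XO/.O/X., (2,0):-1/X./.O/XO/X., (3,1):-1/X./.O/.O/XX
[XX/.O/.O/X.] O move#3: (1,0):+0/XX/OO/.O/X., (2,0):+0/XX/.O/OO/X., (3,1):+1/XX/.O/.O/XO*
[XX/.O/.O/XO] end (terminal -1, X#4); searched X./../.O/X. to 5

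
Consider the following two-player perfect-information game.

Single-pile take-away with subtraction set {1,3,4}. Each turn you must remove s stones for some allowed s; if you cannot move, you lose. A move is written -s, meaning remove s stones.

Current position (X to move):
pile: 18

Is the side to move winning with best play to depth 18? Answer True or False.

X winning at [18]: True

[18] X move#1: -1:-1/17, -3:-1/15, -4:+1/14*
[14] O move#2: -1:-1/13*, -3:-1/11, -4:-1/10
[13] X move#3: -1:-1/12, -3:-1/10, -4:+1/9*
[9] O move#4: -1:-1/8*, -3:-1/6, -4:-1/5
[8] X move#5: -1:+1/7*, -3:-1/5, -4:-1/4
[7] O move#6: -1:-1/6*, -3:-1/4, -4:-1/3
[6] X move#7: -1:-1/5, -3:-1/3, -4:+1/2*
[2] O move#8: -1:-1/1*
[1] X move#9: -1:+1/0*
[0] end (terminal -1, O#10); searched 18 to 18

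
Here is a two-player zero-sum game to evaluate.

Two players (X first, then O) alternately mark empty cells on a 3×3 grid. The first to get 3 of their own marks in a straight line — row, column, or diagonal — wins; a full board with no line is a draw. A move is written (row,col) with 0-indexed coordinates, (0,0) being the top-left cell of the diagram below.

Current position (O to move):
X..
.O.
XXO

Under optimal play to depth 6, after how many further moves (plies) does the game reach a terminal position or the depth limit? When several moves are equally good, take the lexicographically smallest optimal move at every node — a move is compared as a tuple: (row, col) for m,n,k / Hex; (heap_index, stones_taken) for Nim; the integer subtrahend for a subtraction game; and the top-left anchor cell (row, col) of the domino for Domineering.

p1 O@[X../.O./XXO]: (0,1)[XO./.O./XXO]-1 (0,2)[X.O/.O./XXO]-1 (1,0)[X../OO./XXO]+0* (1,2)[X../.OO/XXO]-1
p2 X@[X../OO./XXO]: (0,1)[XX./OO./XXO]-1 (0,2)[X.X/OO./XXO]-1 (1,2)[X../OOX/XXO]+0*
p3 O@[X../OOX/XXO]: (0,1)[XO./OOX/XXO]+0* (0,2)[X.O/OOX/XXO]+0
p4 X@[XO./OOX/XXO]: (0,2)[XOX/OOX/XXO]+0*
p5 O@[XOX/OOX/XXO] terminal +0; root [X../.O./XXO] d6

PV length from [X../.O./XXO]: 4 plies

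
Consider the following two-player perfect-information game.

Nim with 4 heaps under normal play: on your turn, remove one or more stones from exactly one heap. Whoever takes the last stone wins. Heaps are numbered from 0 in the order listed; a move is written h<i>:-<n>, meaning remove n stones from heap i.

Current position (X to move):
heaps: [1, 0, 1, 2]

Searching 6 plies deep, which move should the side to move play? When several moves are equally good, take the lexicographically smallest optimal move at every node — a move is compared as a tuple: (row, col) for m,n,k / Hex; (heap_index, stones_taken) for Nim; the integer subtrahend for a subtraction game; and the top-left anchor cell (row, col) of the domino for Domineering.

ply 1, X at (1,0,1,2) | h0:-1=-1→(0,0,1,2); h2:-1=-1→(1,0,0,2); h3:-1=-1→(1,0,1,1); h3:-2=+1→(1,0,1,0)*
ply 2, O at (1,0,1,0) | h0:-1=-1→(0,0,1,0)*; h2:-1=-1→(1,0,0,0)
ply 3, X at (0,0,1,0) | h2:-1=+1→(0,0,0,0)*
ply 4: (0,0,0,0) is terminal -1 (O); from (1,0,1,2) depth 6

X's best at [(1,0,1,2)]: h3:-2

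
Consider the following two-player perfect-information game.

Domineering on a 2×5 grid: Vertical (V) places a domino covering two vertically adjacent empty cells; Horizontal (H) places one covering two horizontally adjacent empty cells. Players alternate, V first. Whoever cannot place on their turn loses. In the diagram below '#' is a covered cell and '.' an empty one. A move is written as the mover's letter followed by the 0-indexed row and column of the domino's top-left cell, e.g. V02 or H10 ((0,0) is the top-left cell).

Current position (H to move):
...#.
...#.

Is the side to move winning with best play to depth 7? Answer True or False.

H winning at [...#./...#.]: False

ply 1, H at ...#./...#. | H00=-1→##.#./...#.*; H01=-1→.###./...#.; H10=-1→...#./##.#.; H11=-1→...#./.###.
ply 2, V at ##.#./...#. | V02=+1→####./..##.*; V04=-1→##.##/...##
ply 3, H at ####./..##. | H10=-1→####./####.*
ply 4, V at ####./####. | V04=+1→#####/#####*
ply 5: #####/##### is terminal -1 (H); from ...#./...#. depth 7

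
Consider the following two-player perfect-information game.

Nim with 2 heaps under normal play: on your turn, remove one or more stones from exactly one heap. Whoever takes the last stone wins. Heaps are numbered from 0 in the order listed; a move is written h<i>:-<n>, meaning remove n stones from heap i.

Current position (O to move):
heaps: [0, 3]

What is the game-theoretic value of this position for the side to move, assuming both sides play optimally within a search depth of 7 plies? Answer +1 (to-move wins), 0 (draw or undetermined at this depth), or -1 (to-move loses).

p1 O@[(0,3)]: h1:-1[(0,2)]-1 h1:-2[(0,1)]-1 h1:-3[(0,0)]+1*
p2 X@[(0,0)] terminal -1; root [(0,3)] d7

value((0,3), O) = +1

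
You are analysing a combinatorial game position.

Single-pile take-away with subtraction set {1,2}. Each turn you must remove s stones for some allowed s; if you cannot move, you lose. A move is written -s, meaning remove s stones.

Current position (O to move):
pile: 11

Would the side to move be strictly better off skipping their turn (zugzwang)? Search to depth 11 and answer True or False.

p1 O@[11]: -1[10]-1 -2[9]+1*
p2 X@[9]: -1[8]-1* -2[7]-1
p3 O@[8]: -1[7]-1 -2[6]+1*
p4 X@[6]: -1[5]-1* -2[4]-1
p5 O@[5]: -1[4]-1 -2[3]+1*
p6 X@[3]: -1[2]-1* -2[1]-1
p7 O@[2]: -1[1]-1 -2[0]+1*
p8 X@[0] terminal -1; root [11] d11
pass branch (X moves first from the same position):
  | p1 X@[11]: -1[10]-1 -2[9]+1*
  | p2 O@[9]: -1[8]-1* -2[7]-1
  | p3 X@[8]: -1[7]-1 -2[6]+1*
  | p4 O@[6]: -1[5]-1* -2[4]-1
  | p5 X@[5]: -1[4]-1 -2[3]+1*
  | p6 O@[3]: -1[2]-1* -2[1]-1
  | p7 X@[2]: -1[1]-1 -2[0]+1*
  | p8 O@[0] terminal -1; root [11] d11
O moving scores +1; O passing scores -1

zugzwang(11, O) = False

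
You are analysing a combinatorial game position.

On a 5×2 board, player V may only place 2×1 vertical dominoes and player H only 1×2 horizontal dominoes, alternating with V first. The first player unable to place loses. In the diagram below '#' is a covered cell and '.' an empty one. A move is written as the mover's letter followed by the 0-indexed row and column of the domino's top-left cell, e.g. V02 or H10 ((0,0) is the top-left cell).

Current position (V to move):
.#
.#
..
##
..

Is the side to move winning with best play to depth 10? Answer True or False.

V winning at [.#/.#/../##/..]: False

[.#/.#/../##/..] V move#1: V00:-1/##/##/../##/..*, V10:-1/.#/##/#./##/..
[##/##/../##/..] H move#2: H20:+1/##/##/##/##/..*, H40:+1/##/##/../##/##
[##/##/##/##/..] end (terminal -1, V#3); searched .#/.#/../##/.. to 10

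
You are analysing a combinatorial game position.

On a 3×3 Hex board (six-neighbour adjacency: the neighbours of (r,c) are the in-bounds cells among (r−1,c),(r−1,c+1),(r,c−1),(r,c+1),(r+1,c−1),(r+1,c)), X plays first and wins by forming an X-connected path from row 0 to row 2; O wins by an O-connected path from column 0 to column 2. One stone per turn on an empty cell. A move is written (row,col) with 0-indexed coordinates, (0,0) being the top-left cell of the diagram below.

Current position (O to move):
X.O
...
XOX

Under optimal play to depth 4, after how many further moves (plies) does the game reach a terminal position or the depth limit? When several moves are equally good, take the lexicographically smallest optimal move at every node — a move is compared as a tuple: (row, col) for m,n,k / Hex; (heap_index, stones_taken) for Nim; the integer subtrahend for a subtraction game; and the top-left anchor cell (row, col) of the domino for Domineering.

PV length from [X.O/.../XOX]: 3 plies

p1 O@[X.O/.../XOX]: (0,1)[XOO/.../XOX]-1 (1,0)[X.O/O../XOX]+1* (1,1)[X.O/.O./XOX]-1 (1,2)[X.O/..O/XOX]-1
p2 X@[X.O/O../XOX]: (0,1)[XXO/O../XOX]-1* (1,1)[X.O/OX./XOX]-1 (1,2)[X.O/O.X/XOX]-1
p3 O@[XXO/O../XOX]: (1,1)[XXO/OO./XOX]+1* (1,2)[XXO/O.O/XOX]-1
p4 X@[XXO/OO./XOX] terminal -1; root [X.O/.../XOX] d4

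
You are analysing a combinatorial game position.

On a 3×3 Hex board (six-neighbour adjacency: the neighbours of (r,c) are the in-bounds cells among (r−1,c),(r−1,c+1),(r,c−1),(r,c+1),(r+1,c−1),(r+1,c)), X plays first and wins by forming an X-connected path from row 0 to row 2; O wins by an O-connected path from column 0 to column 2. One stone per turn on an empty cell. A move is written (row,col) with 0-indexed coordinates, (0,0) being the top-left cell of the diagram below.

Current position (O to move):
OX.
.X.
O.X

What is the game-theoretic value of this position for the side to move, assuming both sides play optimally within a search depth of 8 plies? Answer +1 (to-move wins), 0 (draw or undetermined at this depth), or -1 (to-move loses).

ply 1, O at OX./.X./O.X | (0,2)=-1→OXO/.X./O.X*; (1,0)=-1→OX./OX./O.X; (1,2)=-1→OX./.XO/O.X; (2,1)=-1→OX./.X./OOX
ply 2, X at OXO/.X./O.X | (1,0)=+1→OXO/XX./O.X*; (1,2)=+1→OXO/.XX/O.X; (2,1)=+1→OXO/.X./OXX
ply 3, O at OXO/XX./O.X | (1,2)=-1→OXO/XXO/O.X*; (2,1)=-1→OXO/XX./OOX
ply 4, X at OXO/XXO/O.X | (2,1)=+1→OXO/XXO/OXX*
ply 5: OXO/XXO/OXX is terminal -1 (O); from OX./.X./O.X depth 8

value(OX./.X./O.X, O) = -1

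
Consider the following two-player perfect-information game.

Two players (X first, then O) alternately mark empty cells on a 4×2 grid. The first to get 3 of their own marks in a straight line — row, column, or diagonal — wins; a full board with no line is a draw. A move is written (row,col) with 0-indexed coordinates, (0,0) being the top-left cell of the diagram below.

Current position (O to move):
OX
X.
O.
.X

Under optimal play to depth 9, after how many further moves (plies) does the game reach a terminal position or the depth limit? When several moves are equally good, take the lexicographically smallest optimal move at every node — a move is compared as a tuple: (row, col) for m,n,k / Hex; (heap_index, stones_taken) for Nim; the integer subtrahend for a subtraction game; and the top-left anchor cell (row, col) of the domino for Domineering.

PV length from [OX/X./O./.X]: 3 plies

ply 1, O at OX/X./O./.X | (1,1)=+0→OX/XO/O./.X*; (2,1)=+0→OX/X./OO/.X; (3,0)=+0→OX/X./O./OX
ply 2, X at OX/XO/O./.X | (2,1)=+0→OX/XO/OX/.X*; (3,0)=+0→OX/XO/O./XX
ply 3, O at OX/XO/OX/.X | (3,0)=+0→OX/XO/OX/OX*
ply 4: OX/XO/OX/OX is terminal +0 (X); from OX/X./O./.X depth 9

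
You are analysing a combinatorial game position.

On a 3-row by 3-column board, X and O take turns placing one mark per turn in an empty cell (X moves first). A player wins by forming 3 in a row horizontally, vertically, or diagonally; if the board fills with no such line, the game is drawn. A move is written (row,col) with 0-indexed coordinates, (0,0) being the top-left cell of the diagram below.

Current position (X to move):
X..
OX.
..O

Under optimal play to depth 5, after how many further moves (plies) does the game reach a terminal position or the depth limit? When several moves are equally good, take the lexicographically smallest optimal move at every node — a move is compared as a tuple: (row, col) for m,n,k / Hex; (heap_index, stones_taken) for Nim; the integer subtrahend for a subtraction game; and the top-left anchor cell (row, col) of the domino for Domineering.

PV length from [X../OX./..O]: 3 plies

[X../OX./..O] X move#1: (0,1):+1/XX./OX./..O*, (0,2):+1/X.X/OX./..O, (1,2):+0/X../OXX/..O, (2,0):+0/X../OX./X.O, (2,1):+0/X../OX./.XO
[XX./OX./..O] O move#2: (0,2):-1/XXO/OX./..O*, (1,2):-1/XX./OXO/..O, (2,0):-1/XX./OX./O.O, (2,1):-1/XX./OX./.OO
[XXO/OX./..O] X move#3: (1,2):+0/XXO/OXX/..O, (2,0):-1/XXO/OX./X.O, (2,1):+1/XXO/OX./.XO*
[XXO/OX./.XO] end (terminal -1, O#4); searched X../OX./..O to 5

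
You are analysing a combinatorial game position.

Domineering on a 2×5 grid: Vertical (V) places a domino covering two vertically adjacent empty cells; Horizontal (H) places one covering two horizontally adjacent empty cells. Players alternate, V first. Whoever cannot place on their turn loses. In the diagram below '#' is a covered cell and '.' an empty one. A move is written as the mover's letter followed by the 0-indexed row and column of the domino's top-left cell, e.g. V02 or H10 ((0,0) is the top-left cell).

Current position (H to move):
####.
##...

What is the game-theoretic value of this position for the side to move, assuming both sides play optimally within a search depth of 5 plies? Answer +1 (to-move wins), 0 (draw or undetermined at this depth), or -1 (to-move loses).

[####./##...] H move#1: H12:-1/####./####., H13:+1/####./##.##*
[####./##.##] end (terminal -1, V#2); searched ####./##... to 5

value(####./##..., H) = +1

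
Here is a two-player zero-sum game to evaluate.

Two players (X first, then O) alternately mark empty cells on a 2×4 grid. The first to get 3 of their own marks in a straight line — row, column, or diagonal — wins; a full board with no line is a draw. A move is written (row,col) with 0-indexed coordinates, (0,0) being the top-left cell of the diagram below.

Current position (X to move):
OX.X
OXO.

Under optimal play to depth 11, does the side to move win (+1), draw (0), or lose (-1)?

value(OX.X/OXO., X) = +1

[OX.X/OXO.] X move#1: (0,2):+1/OXXX/OXO.*, (1,3):+0/OX.X/OXOX
[OXXX/OXO.] end (terminal -1, O#2); searched OX.X/OXO. to 11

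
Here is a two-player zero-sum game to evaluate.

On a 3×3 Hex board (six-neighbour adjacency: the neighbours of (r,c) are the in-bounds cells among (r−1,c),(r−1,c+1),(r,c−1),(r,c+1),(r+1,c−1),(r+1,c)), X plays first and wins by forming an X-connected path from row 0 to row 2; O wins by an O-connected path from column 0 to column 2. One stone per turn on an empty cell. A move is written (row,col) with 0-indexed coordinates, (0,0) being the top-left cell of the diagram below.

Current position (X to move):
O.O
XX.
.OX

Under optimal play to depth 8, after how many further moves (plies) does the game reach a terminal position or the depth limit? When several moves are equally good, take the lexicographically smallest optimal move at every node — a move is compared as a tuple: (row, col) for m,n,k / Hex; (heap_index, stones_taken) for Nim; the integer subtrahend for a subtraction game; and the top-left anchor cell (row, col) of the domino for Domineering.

PV length from [O.O/XX./.OX]: 3 plies

ply 1, X at O.O/XX./.OX | (0,1)=+1→OXO/XX./.OX*; (1,2)=-1→O.O/XXX/.OX; (2,0)=-1→O.O/XX./XOX
ply 2, O at OXO/XX./.OX | (1,2)=-1→OXO/XXO/.OX*; (2,0)=-1→OXO/XX./OOX
ply 3, X at OXO/XXO/.OX | (2,0)=+1→OXO/XXO/XOX*
ply 4: OXO/XXO/XOX is terminal -1 (O); from O.O/XX./.OX depth 8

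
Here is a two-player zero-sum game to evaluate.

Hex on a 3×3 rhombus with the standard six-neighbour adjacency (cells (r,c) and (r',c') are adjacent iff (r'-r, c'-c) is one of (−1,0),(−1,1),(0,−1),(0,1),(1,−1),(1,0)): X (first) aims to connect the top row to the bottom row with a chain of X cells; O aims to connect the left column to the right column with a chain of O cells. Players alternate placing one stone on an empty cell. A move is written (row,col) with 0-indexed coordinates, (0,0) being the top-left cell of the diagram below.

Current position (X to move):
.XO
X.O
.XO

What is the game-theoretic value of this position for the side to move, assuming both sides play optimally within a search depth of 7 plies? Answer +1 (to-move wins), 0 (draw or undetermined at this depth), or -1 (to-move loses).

ply 1, X at .XO/X.O/.XO | (0,0)=+1→XXO/X.O/.XO*; (1,1)=+1→.XO/XXO/.XO; (2,0)=+1→.XO/X.O/XXO
ply 2, O at XXO/X.O/.XO | (1,1)=-1→XXO/XOO/.XO*; (2,0)=-1→XXO/X.O/OXO
ply 3, X at XXO/XOO/.XO | (2,0)=+1→XXO/XOO/XXO*
ply 4: XXO/XOO/XXO is terminal -1 (O); from .XO/X.O/.XO depth 7

value(.XO/X.O/.XO, X) = +1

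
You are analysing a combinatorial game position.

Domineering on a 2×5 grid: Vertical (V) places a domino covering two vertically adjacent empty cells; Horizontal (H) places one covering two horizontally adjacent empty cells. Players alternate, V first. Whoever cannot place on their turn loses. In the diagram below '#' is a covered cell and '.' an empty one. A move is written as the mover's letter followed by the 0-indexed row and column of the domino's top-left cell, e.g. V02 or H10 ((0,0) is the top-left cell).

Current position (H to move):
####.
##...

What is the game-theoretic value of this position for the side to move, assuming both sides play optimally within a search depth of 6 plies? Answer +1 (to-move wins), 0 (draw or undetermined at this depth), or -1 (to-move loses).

p1 H@[####./##...]: H12[####./####.]-1 H13[####./##.##]+1*
p2 V@[####./##.##] terminal -1; root [####./##...] d6

value(####./##..., H) = +1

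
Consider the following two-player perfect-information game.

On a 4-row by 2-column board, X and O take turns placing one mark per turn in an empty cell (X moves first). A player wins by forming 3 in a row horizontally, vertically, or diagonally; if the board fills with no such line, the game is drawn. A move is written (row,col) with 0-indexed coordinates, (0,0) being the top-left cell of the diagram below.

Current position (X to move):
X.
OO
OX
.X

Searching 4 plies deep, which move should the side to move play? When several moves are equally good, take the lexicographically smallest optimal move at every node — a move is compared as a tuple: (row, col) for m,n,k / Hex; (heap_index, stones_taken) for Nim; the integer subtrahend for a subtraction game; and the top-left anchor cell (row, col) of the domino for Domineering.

X's best at [X./OO/OX/.X]: (3,0)

p1 X@[X./OO/OX/.X]: (0,1)[XX/OO/OX/.X]-1 (3,0)[X./OO/OX/XX]+0*
p2 O@[X./OO/OX/XX]: (0,1)[XO/OO/OX/XX]+0*
p3 X@[XO/OO/OX/XX] terminal +0; root [X./OO/OX/.X] d4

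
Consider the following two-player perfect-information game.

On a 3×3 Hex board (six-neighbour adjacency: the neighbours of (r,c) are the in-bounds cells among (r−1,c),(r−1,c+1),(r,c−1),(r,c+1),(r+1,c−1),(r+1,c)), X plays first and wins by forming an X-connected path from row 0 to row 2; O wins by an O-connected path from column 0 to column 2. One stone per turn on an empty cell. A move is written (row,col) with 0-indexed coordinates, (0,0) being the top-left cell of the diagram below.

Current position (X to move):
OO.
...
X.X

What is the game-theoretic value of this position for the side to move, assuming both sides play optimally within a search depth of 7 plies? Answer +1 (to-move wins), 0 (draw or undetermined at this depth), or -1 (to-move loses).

value(OO./.../X.X, X) = +1

p1 X@[OO./.../X.X]: (0,2)[OOX/.../X.X]+1* (1,0)[OO./X../X.X]-1 (1,1)[OO./.X./X.X]-1 (1,2)[OO./..X/X.X]-1 (2,1)[OO./.../XXX]-1
p2 O@[OOX/.../X.X]: (1,0)[OOX/O../X.X]-1* (1,1)[OOX/.O./X.X]-1 (1,2)[OOX/..O/X.X]-1 (2,1)[OOX/.../XOX]-1
p3 X@[OOX/O../X.X]: (1,1)[OOX/OX./X.X]+1* (1,2)[OOX/O.X/X.X]+1 (2,1)[OOX/O../XXX]+1
p4 O@[OOX/OX./X.X] terminal -1; root [OO./.../X.X] d7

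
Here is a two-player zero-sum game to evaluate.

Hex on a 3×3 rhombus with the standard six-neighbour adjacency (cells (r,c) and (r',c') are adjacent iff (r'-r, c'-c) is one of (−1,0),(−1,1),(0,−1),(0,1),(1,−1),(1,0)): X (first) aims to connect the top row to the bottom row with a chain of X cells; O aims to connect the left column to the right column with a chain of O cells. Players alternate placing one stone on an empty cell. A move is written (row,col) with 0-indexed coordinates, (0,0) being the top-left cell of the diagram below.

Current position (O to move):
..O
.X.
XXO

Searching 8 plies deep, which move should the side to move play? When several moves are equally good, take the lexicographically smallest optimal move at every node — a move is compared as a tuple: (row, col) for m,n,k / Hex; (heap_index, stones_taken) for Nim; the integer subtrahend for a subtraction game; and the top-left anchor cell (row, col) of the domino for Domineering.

[..O/.X./XXO] O move#1: (0,0):-1/O.O/.X./XXO, (0,1):+1/.OO/.X./XXO*, (1,0):-1/..O/OX./XXO, (1,2):-1/..O/.XO/XXO
[.OO/.X./XXO] X move#2: (0,0):-1/XOO/.X./XXO*, (1,0):-1/.OO/XX./XXO, (1,2):-1/.OO/.XX/XXO
[XOO/.X./XXO] O move#3: (1,0):+1/XOO/OX./XXO*, (1,2):-1/XOO/.XO/XXO
[XOO/OX./XXO] end (terminal -1, X#4); searched ..O/.X./XXO to 8

O's best at [..O/.X./XXO]: (0,1)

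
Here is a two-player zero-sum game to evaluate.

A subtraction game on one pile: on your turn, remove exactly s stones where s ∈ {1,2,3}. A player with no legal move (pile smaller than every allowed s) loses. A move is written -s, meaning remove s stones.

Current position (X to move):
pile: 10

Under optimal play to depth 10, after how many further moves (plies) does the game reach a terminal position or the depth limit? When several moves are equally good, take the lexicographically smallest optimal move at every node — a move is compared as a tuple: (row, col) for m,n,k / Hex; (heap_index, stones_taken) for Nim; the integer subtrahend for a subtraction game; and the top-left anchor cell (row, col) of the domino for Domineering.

PV length from [10]: 5 plies

p1 X@[10]: -1[9]-1 -2[8]+1* -3[7]-1
p2 O@[8]: -1[7]-1* -2[6]-1 -3[5]-1
p3 X@[7]: -1[6]-1 -2[5]-1 -3[4]+1*
p4 O@[4]: -1[3]-1* -2[2]-1 -3[1]-1
p5 X@[3]: -1[2]-1 -2[1]-1 -3[0]+1*
p6 O@[0] terminal -1; root [10] d10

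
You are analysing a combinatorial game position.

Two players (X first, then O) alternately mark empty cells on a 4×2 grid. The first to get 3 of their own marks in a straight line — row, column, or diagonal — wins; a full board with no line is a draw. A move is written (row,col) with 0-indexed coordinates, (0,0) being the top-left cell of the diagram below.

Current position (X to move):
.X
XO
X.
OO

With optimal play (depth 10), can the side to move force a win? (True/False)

X winning at [.X/XO/X./OO]: True

ply 1, X at .X/XO/X./OO | (0,0)=+1→XX/XO/X./OO*; (2,1)=+0→.X/XO/XX/OO
ply 2: XX/XO/X./OO is terminal -1 (O); from .X/XO/X./OO depth 10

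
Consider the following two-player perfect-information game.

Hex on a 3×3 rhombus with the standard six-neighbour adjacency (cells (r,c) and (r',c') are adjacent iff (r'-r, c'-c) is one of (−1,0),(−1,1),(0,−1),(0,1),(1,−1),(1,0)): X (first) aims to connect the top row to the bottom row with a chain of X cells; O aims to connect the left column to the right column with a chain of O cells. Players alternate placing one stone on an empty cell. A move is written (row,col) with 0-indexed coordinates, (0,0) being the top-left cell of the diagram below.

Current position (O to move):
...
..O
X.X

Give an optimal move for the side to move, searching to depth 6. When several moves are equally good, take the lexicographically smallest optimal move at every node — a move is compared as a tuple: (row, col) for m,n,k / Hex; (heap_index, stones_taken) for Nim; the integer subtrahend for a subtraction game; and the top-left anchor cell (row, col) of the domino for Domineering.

p1 O@[.../..O/X.X]: (0,0)[O../..O/X.X]-1 (0,1)[.O./..O/X.X]+1* (0,2)[..O/..O/X.X]-1 (1,0)[.../O.O/X.X]-1 (1,1)[.../.OO/X.X]-1 (2,1)[.../..O/XOX]-1
p2 X@[.O./..O/X.X]: (0,0)[XO./..O/X.X]-1* (0,2)[.OX/..O/X.X]-1 (1,0)[.O./X.O/X.X]-1 (1,1)[.O./.XO/X.X]-1 (2,1)[.O./..O/XXX]-1
p3 O@[XO./..O/X.X]: (0,2)[XOO/..O/X.X]-1 (1,0)[XO./O.O/X.X]+1* (1,1)[XO./.OO/X.X]-1 (2,1)[XO./..O/XOX]-1
p4 X@[XO./O.O/X.X]: (0,2)[XOX/O.O/X.X]-1* (1,1)[XO./OXO/X.X]-1 (2,1)[XO./O.O/XXX]-1
p5 O@[XOX/O.O/X.X]: (1,1)[XOX/OOO/X.X]+1* (2,1)[XOX/O.O/XOX]-1
p6 X@[XOX/OOO/X.X] terminal -1; root [.../..O/X.X] d6

O's best at [.../..O/X.X]: (0,1)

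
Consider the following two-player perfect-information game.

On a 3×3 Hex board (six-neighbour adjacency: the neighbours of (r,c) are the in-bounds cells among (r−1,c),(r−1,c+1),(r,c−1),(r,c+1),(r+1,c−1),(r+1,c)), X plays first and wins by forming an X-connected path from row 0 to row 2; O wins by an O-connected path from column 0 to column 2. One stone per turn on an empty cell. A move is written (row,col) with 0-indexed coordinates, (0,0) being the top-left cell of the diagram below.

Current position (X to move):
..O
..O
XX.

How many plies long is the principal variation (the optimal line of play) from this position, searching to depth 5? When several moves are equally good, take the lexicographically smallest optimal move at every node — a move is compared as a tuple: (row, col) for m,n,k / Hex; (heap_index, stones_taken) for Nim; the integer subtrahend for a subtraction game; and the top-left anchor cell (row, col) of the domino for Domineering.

[..O/..O/XX.] X move#1: (0,0):-1/X.O/..O/XX., (0,1):+1/.XO/..O/XX.*, (1,0):+1/..O/X.O/XX., (1,1):-1/..O/.XO/XX., (2,2):-1/..O/..O/XXX
[.XO/..O/XX.] O move#2: (0,0):-1/OXO/..O/XX.*, (1,0):-1/.XO/O.O/XX., (1,1):-1/.XO/.OO/XX., (2,2):-1/.XO/..O/XXO
[OXO/..O/XX.] X move#3: (1,0):+1/OXO/X.O/XX.*, (1,1):+1/OXO/.XO/XX., (2,2):+1/OXO/..O/XXX
[OXO/X.O/XX.] end (terminal -1, O#4); searched ..O/..O/XX. to 5

PV length from [..O/..O/XX.]: 3 plies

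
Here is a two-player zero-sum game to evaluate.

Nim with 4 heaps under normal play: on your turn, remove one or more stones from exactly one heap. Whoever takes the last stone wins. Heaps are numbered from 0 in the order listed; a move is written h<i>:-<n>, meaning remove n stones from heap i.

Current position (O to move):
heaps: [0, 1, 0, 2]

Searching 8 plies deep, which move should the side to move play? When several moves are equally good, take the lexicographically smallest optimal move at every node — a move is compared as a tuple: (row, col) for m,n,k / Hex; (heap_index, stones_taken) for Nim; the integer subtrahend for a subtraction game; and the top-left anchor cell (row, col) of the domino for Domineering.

O's best at [(0,1,0,2)]: h3:-1

p1 O@[(0,1,0,2)]: h1:-1[(0,0,0,2)]-1 h3:-1[(0,1,0,1)]+1* h3:-2[(0,1,0,0)]-1
p2 X@[(0,1,0,1)]: h1:-1[(0,0,0,1)]-1* h3:-1[(0,1,0,0)]-1
p3 O@[(0,0,0,1)]: h3:-1[(0,0,0,0)]+1*
p4 X@[(0,0,0,0)] terminal -1; root [(0,1,0,2)] d8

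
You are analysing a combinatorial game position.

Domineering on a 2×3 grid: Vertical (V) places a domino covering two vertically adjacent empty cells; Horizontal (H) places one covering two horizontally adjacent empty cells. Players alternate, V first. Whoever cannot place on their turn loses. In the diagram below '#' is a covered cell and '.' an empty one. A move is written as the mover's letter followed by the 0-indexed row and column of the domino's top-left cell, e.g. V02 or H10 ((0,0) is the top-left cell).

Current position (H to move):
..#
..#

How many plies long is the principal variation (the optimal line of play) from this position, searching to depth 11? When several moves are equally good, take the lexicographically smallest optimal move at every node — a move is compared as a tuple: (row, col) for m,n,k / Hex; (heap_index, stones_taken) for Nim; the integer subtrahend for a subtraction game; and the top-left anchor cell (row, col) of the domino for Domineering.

PV length from [..#/..#]: 1 ply

[..#/..#] H move#1: H00:+1/###/..#*, H10:+1/..#/###
[###/..#] end (terminal -1, V#2); searched ..#/..# to 11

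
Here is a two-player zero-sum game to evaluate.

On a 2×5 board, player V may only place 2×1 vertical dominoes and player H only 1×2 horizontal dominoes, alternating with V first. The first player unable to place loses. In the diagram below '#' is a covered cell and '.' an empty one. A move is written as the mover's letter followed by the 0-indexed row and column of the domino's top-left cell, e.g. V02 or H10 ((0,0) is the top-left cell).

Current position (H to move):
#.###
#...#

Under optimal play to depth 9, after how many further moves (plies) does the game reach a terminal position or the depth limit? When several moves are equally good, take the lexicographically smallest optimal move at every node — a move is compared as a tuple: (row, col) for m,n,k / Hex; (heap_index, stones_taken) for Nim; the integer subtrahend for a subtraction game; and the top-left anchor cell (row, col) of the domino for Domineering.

PV length from [#.###/#...#]: 1 ply

p1 H@[#.###/#...#]: H11[#.###/###.#]+1* H12[#.###/#.###]-1
p2 V@[#.###/###.#] terminal -1; root [#.###/#...#] d9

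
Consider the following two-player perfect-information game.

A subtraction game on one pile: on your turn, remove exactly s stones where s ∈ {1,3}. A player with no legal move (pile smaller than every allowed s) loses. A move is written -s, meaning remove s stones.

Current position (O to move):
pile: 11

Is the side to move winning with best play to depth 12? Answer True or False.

ply 1, O at 11 | -1=+1→10*; -3=+1→8
ply 2, X at 10 | -1=-1→9*; -3=-1→7
ply 3, O at 9 | -1=+1→8*; -3=+1→6
ply 4, X at 8 | -1=-1→7*; -3=-1→5
ply 5, O at 7 | -1=+1→6*; -3=+1→4
ply 6, X at 6 | -1=-1→5*; -3=-1→3
ply 7, O at 5 | -1=+1→4*; -3=+1→2
ply 8, X at 4 | -1=-1→3*; -3=-1→1
ply 9, O at 3 | -1=+1→2*; -3=+1→0
ply 10, X at 2 | -1=-1→1*
ply 11, O at 1 | -1=+1→0*
ply 12: 0 is terminal -1 (X); from 11 depth 12

O winning at [11]: True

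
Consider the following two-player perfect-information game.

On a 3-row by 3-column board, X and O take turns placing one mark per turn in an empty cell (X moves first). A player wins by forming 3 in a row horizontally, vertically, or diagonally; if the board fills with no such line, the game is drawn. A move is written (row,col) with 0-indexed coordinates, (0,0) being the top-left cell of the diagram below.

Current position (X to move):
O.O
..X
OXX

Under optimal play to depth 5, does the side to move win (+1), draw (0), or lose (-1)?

value(O.O/..X/OXX, X) = -1

ply 1, X at O.O/..X/OXX | (0,1)=-1→OXO/..X/OXX*; (1,0)=-1→O.O/X.X/OXX; (1,1)=-1→O.O/.XX/OXX
ply 2, O at OXO/..X/OXX | (1,0)=+1→OXO/O.X/OXX*; (1,1)=+1→OXO/.OX/OXX
ply 3: OXO/O.X/OXX is terminal -1 (X); from O.O/..X/OXX depth 5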